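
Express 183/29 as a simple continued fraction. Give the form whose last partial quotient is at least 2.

[6; 3, 4, 2]

183 = 6*29 + 9
29 = 3*9 + 2
9 = 4*2 + 1
2 = 2*1 + 0  (stop)
So 183/29 = [6; 3, 4, 2].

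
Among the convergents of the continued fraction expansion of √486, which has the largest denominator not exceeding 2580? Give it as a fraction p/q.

√486 = [22; 22, 44, …] (period length 2).
Convergents:
  p_0/q_0 = 22/1
  p_1/q_1 = 485/22
  p_2/q_2 = 21362/969
  p_3/q_3 = 470449/21340
q_2 = 969 ≤ 2580 < 21340 = q_3, so the answer is 21362/969.

21362/969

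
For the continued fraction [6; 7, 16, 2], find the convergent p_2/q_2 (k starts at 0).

Using pₖ = aₖpₖ₋₁ + pₖ₋₂, qₖ = aₖqₖ₋₁ + qₖ₋₂ (with p₋₁=1, p₋₂=0, q₋₁=0, q₋₂=1):
  k=0: a=6, p=6, q=1
  k=1: a=7, p=43, q=7
  k=2: a=16, p=694, q=113

694/113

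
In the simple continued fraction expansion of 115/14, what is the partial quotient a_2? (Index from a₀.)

1

115 = 8·14 + 3   →  a_0 = 8
14 = 4·3 + 2   →  a_1 = 4
3 = 1·2 + 1   →  a_2 = 1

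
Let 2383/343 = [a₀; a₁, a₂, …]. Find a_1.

1

2383 = 6·343 + 325   →  a_0 = 6
343 = 1·325 + 18   →  a_1 = 1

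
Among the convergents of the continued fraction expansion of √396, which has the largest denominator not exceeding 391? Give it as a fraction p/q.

√396 = [19; 1, 8, 1, 38, …] (period length 4).
Convergents:
  p_0/q_0 = 19/1
  p_1/q_1 = 20/1
  p_2/q_2 = 179/9
  p_3/q_3 = 199/10
  p_4/q_4 = 7741/389
  p_5/q_5 = 7940/399
q_4 = 389 ≤ 391 < 399 = q_5, so the answer is 7741/389.

7741/389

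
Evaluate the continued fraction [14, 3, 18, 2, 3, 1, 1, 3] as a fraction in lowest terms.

Using pₖ = aₖpₖ₋₁ + pₖ₋₂ and qₖ = aₖqₖ₋₁ + qₖ₋₂:
  k=0: a=14, p=14, q=1
  k=1: a=3, p=43, q=3
  k=2: a=18, p=788, q=55
  k=3: a=2, p=1619, q=113
  k=4: a=3, p=5645, q=394
  k=5: a=1, p=7264, q=507
  k=6: a=1, p=12909, q=901
  k=7: a=3, p=45991, q=3210

45991/3210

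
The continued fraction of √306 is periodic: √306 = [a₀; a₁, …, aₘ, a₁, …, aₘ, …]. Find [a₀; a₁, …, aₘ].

[17; 2, 34]

a₀ = ⌊√306⌋ = 17.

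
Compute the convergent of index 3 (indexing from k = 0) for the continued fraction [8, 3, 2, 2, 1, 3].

Using pₖ = aₖpₖ₋₁ + pₖ₋₂, qₖ = aₖqₖ₋₁ + qₖ₋₂ (with p₋₁=1, p₋₂=0, q₋₁=0, q₋₂=1):
  k=0: a=8, p=8, q=1
  k=1: a=3, p=25, q=3
  k=2: a=2, p=58, q=7
  k=3: a=2, p=141, q=17

141/17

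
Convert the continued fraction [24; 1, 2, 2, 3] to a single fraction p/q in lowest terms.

593/24

Using pₖ = aₖpₖ₋₁ + pₖ₋₂ and qₖ = aₖqₖ₋₁ + qₖ₋₂:
  k=0: a=24, p=24, q=1
  k=1: a=1, p=25, q=1
  k=2: a=2, p=74, q=3
  k=3: a=2, p=173, q=7
  k=4: a=3, p=593, q=24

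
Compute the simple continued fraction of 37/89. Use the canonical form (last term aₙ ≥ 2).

37 = 0×89 + 37
89 = 2×37 + 15
37 = 2×15 + 7
15 = 2×7 + 1
7 = 7×1 + 0  (stop)
So 37/89 = [0; 2, 2, 2, 7].

[0; 2, 2, 2, 7]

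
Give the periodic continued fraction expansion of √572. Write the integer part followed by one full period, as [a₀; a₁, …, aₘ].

a₀ = ⌊√572⌋ = 23.
With m₀=0, d₀=1 and mₖ₊₁ = dₖaₖ − mₖ, dₖ₊₁ = (n − mₖ₊₁²)/dₖ, aₖ₊₁ = ⌊(a₀+mₖ₊₁)/dₖ₊₁⌋:
  k=1: m=23, d=43, a=1
  k=2: m=20, d=4, a=10
  k=3: m=20, d=43, a=1
  k=4: m=23, d=1, a=46
d=1 and a=2a₀=46 at k=4, so the next step gives (m, d) = (23, 43) again — its k=1 value — and the period has length 4.

[23; 1, 10, 1, 46]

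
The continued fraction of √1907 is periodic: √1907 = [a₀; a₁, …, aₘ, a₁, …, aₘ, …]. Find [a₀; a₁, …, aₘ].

a₀ = ⌊√1907⌋ = 43.

[43; 1, 2, 43, 2, 1, 86]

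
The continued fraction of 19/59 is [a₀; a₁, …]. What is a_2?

9

19 = 0·59 + 19   →  a_0 = 0
59 = 3·19 + 2   →  a_1 = 3
19 = 9·2 + 1   →  a_2 = 9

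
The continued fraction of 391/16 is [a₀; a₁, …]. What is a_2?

3

391 = 24·16 + 7   →  a_0 = 24
16 = 2·7 + 2   →  a_1 = 2
7 = 3·2 + 1   →  a_2 = 3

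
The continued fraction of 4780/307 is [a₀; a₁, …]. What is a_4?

4780 = 15·307 + 175   →  a_0 = 15
307 = 1·175 + 132   →  a_1 = 1
175 = 1·132 + 43   →  a_2 = 1
132 = 3·43 + 3   →  a_3 = 3
43 = 14·3 + 1   →  a_4 = 14

14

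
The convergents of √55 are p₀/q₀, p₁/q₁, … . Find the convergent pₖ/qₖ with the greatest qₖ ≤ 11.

√55 = [7; 2, 2, 2, 14, …] (period length 4).
Convergents:
  p_0/q_0 = 7/1
  p_1/q_1 = 15/2
  p_2/q_2 = 37/5
  p_3/q_3 = 89/12
q_2 = 5 ≤ 11 < 12 = q_3, so the answer is 37/5.

37/5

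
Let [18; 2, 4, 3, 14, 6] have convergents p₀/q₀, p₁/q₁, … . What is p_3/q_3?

535/29

Using pₖ = aₖpₖ₋₁ + pₖ₋₂, qₖ = aₖqₖ₋₁ + qₖ₋₂ (with p₋₁=1, p₋₂=0, q₋₁=0, q₋₂=1):
  k=0: a=18, p=18, q=1
  k=1: a=2, p=37, q=2
  k=2: a=4, p=166, q=9
  k=3: a=3, p=535, q=29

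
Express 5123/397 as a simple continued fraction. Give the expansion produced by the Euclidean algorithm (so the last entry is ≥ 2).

[12; 1, 9, 2, 4, 4]

5123 = 12×397 + 359
397 = 1×359 + 38
359 = 9×38 + 17
38 = 2×17 + 4
17 = 4×4 + 1
4 = 4×1 + 0  (stop)
So 5123/397 = [12; 1, 9, 2, 4, 4].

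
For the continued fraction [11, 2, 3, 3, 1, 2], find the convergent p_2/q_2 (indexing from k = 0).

80/7

Using pₖ = aₖpₖ₋₁ + pₖ₋₂, qₖ = aₖqₖ₋₁ + qₖ₋₂ (with p₋₁=1, p₋₂=0, q₋₁=0, q₋₂=1):
  k=0: a=11, p=11, q=1
  k=1: a=2, p=23, q=2
  k=2: a=3, p=80, q=7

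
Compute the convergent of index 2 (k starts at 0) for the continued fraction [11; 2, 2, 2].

Using pₖ = aₖpₖ₋₁ + pₖ₋₂, qₖ = aₖqₖ₋₁ + qₖ₋₂ (with p₋₁=1, p₋₂=0, q₋₁=0, q₋₂=1):
  k=0: a=11, p=11, q=1
  k=1: a=2, p=23, q=2
  k=2: a=2, p=57, q=5

57/5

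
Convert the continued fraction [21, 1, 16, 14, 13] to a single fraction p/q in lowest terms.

Using pₖ = aₖpₖ₋₁ + pₖ₋₂ and qₖ = aₖqₖ₋₁ + qₖ₋₂:
  k=0: a=21, p=21, q=1
  k=1: a=1, p=22, q=1
  k=2: a=16, p=373, q=17
  k=3: a=14, p=5244, q=239
  k=4: a=13, p=68545, q=3124

68545/3124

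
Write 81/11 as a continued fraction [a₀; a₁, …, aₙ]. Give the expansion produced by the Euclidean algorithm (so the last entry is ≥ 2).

81 = 7·11 + 4
11 = 2·4 + 3
4 = 1·3 + 1
3 = 3·1 + 0  (stop)
So 81/11 = [7; 2, 1, 3].

[7; 2, 1, 3]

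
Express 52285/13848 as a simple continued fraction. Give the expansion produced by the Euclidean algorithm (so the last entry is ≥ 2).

52285 = 3×13848 + 10741
13848 = 1×10741 + 3107
10741 = 3×3107 + 1420
3107 = 2×1420 + 267
1420 = 5×267 + 85
267 = 3×85 + 12
85 = 7×12 + 1
12 = 12×1 + 0  (stop)
So 52285/13848 = [3; 1, 3, 2, 5, 3, 7, 12].

[3; 1, 3, 2, 5, 3, 7, 12]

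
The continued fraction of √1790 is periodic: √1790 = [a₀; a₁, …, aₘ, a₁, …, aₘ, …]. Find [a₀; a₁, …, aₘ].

a₀ = ⌊√1790⌋ = 42.
With m₀=0, d₀=1 and mₖ₊₁ = dₖaₖ − mₖ, dₖ₊₁ = (n − mₖ₊₁²)/dₖ, aₖ₊₁ = ⌊(a₀+mₖ₊₁)/dₖ₊₁⌋:
  k=1: m=42, d=26, a=3
  k=2: m=36, d=19, a=4
  k=3: m=40, d=10, a=8
  k=4: m=40, d=19, a=4
  k=5: m=36, d=26, a=3
  k=6: m=42, d=1, a=84
d=1 and a=2a₀=84 at k=6, so the next step gives (m, d) = (42, 26) again — its k=1 value — and the period has length 6.

[42; 3, 4, 8, 4, 3, 84]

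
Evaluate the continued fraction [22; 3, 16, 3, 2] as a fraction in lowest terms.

Using pₖ = aₖpₖ₋₁ + pₖ₋₂ and qₖ = aₖqₖ₋₁ + qₖ₋₂:
  k=0: a=22, p=22, q=1
  k=1: a=3, p=67, q=3
  k=2: a=16, p=1094, q=49
  k=3: a=3, p=3349, q=150
  k=4: a=2, p=7792, q=349

7792/349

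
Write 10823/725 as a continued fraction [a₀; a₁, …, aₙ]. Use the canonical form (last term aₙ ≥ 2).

[14; 1, 12, 1, 16, 3]

10823 = 14×725 + 673
725 = 1×673 + 52
673 = 12×52 + 49
52 = 1×49 + 3
49 = 16×3 + 1
3 = 3×1 + 0  (stop)
So 10823/725 = [14; 1, 12, 1, 16, 3].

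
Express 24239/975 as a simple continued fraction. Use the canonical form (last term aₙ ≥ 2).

[24; 1, 6, 5, 1, 10, 2]

24239 = 24*975 + 839
975 = 1*839 + 136
839 = 6*136 + 23
136 = 5*23 + 21
23 = 1*21 + 2
21 = 10*2 + 1
2 = 2*1 + 0  (stop)
So 24239/975 = [24; 1, 6, 5, 1, 10, 2].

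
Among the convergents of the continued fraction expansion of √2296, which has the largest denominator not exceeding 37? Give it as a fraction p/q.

√2296 = [47; 1, 10, 1, 94, …] (period length 4).
Convergents:
  p_0/q_0 = 47/1
  p_1/q_1 = 48/1
  p_2/q_2 = 527/11
  p_3/q_3 = 575/12
  p_4/q_4 = 54577/1139
q_3 = 12 ≤ 37 < 1139 = q_4, so the answer is 575/12.

575/12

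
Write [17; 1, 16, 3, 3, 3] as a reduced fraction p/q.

Fold from the inside: start with 3/1.
  3 + 1/3 = 10/3
  3 + 3/10 = 33/10
  16 + 10/33 = 538/33
  1 + 33/538 = 571/538
  17 + 538/571 = 10245/571

10245/571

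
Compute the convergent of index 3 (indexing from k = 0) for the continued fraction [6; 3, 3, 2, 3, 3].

Using pₖ = aₖpₖ₋₁ + pₖ₋₂, qₖ = aₖqₖ₋₁ + qₖ₋₂ (with p₋₁=1, p₋₂=0, q₋₁=0, q₋₂=1):
  k=0: a=6, p=6, q=1
  k=1: a=3, p=19, q=3
  k=2: a=3, p=63, q=10
  k=3: a=2, p=145, q=23

145/23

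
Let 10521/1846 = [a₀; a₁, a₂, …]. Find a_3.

3

10521 = 5·1846 + 1291   →  a_0 = 5
1846 = 1·1291 + 555   →  a_1 = 1
1291 = 2·555 + 181   →  a_2 = 2
555 = 3·181 + 12   →  a_3 = 3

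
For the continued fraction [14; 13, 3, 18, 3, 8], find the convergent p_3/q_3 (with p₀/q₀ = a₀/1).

10317/733

Using pₖ = aₖpₖ₋₁ + pₖ₋₂, qₖ = aₖqₖ₋₁ + qₖ₋₂ (with p₋₁=1, p₋₂=0, q₋₁=0, q₋₂=1):
  k=0: a=14, p=14, q=1
  k=1: a=13, p=183, q=13
  k=2: a=3, p=563, q=40
  k=3: a=18, p=10317, q=733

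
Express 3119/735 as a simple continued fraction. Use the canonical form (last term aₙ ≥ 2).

3119 = 4*735 + 179
735 = 4*179 + 19
179 = 9*19 + 8
19 = 2*8 + 3
8 = 2*3 + 2
3 = 1*2 + 1
2 = 2*1 + 0  (stop)
So 3119/735 = [4; 4, 9, 2, 2, 1, 2].

[4; 4, 9, 2, 2, 1, 2]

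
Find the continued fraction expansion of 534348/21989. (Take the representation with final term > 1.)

[24; 3, 3, 14, 13, 1, 10]

534348 = 24×21989 + 6612
21989 = 3×6612 + 2153
6612 = 3×2153 + 153
2153 = 14×153 + 11
153 = 13×11 + 10
11 = 1×10 + 1
10 = 10×1 + 0  (stop)
So 534348/21989 = [24; 3, 3, 14, 13, 1, 10].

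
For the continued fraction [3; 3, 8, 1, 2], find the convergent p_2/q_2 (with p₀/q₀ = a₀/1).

Using pₖ = aₖpₖ₋₁ + pₖ₋₂, qₖ = aₖqₖ₋₁ + qₖ₋₂ (with p₋₁=1, p₋₂=0, q₋₁=0, q₋₂=1):
  k=0: a=3, p=3, q=1
  k=1: a=3, p=10, q=3
  k=2: a=8, p=83, q=25

83/25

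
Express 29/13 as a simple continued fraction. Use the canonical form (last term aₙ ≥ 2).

[2; 4, 3]

29 = 2×13 + 3
13 = 4×3 + 1
3 = 3×1 + 0  (stop)
So 29/13 = [2; 4, 3].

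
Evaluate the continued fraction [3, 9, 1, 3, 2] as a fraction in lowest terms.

273/88

Fold from the inside: start with 2/1.
  3 + 1/2 = 7/2
  1 + 2/7 = 9/7
  9 + 7/9 = 88/9
  3 + 9/88 = 273/88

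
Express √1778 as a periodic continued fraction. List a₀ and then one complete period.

a₀ = ⌊√1778⌋ = 42.

[42; 6, 84]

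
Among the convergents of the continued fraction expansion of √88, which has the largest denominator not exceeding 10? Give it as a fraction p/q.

√88 = [9; 2, 1, 1, 1, 2, 18, …] (period length 6).
Convergents:
  p_0/q_0 = 9/1
  p_1/q_1 = 19/2
  p_2/q_2 = 28/3
  p_3/q_3 = 47/5
  p_4/q_4 = 75/8
  p_5/q_5 = 197/21
q_4 = 8 ≤ 10 < 21 = q_5, so the answer is 75/8.

75/8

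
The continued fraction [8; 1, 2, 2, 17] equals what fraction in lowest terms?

1063/122

Using pₖ = aₖpₖ₋₁ + pₖ₋₂ and qₖ = aₖqₖ₋₁ + qₖ₋₂:
  k=0: a=8, p=8, q=1
  k=1: a=1, p=9, q=1
  k=2: a=2, p=26, q=3
  k=3: a=2, p=61, q=7
  k=4: a=17, p=1063, q=122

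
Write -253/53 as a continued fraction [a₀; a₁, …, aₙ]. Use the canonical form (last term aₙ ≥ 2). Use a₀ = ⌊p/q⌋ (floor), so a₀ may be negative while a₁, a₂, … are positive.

[-5; 4, 2, 2, 2]

-253 = -5*53 + 12
53 = 4*12 + 5
12 = 2*5 + 2
5 = 2*2 + 1
2 = 2*1 + 0  (stop)
So -253/53 = [-5; 4, 2, 2, 2].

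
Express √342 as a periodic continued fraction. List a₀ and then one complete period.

a₀ = ⌊√342⌋ = 18.
With m₀=0, d₀=1 and mₖ₊₁ = dₖaₖ − mₖ, dₖ₊₁ = (n − mₖ₊₁²)/dₖ, aₖ₊₁ = ⌊(a₀+mₖ₊₁)/dₖ₊₁⌋:
  k=1: m=18, d=18, a=2
  k=2: m=18, d=1, a=36
d=1 and a=2a₀=36 at k=2, so the next step gives (m, d) = (18, 18) again — its k=1 value — and the period has length 2.

[18; 2, 36]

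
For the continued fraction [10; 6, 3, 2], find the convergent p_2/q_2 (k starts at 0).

193/19

Using pₖ = aₖpₖ₋₁ + pₖ₋₂, qₖ = aₖqₖ₋₁ + qₖ₋₂ (with p₋₁=1, p₋₂=0, q₋₁=0, q₋₂=1):
  k=0: a=10, p=10, q=1
  k=1: a=6, p=61, q=6
  k=2: a=3, p=193, q=19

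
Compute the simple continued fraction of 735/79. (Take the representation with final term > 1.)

[9; 3, 3, 2, 3]

735 = 9×79 + 24
79 = 3×24 + 7
24 = 3×7 + 3
7 = 2×3 + 1
3 = 3×1 + 0  (stop)
So 735/79 = [9; 3, 3, 2, 3].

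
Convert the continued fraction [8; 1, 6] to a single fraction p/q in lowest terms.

Fold from the inside: start with 6/1.
  1 + 1/6 = 7/6
  8 + 6/7 = 62/7

62/7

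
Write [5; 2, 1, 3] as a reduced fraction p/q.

Using pₖ = aₖpₖ₋₁ + pₖ₋₂ and qₖ = aₖqₖ₋₁ + qₖ₋₂:
  k=0: a=5, p=5, q=1
  k=1: a=2, p=11, q=2
  k=2: a=1, p=16, q=3
  k=3: a=3, p=59, q=11

59/11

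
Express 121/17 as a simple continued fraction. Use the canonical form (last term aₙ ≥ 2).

[7; 8, 2]

121 = 7×17 + 2
17 = 8×2 + 1
2 = 2×1 + 0  (stop)
So 121/17 = [7; 8, 2].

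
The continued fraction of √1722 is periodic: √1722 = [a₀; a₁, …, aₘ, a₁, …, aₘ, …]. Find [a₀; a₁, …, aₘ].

[41; 2, 82]

a₀ = ⌊√1722⌋ = 41.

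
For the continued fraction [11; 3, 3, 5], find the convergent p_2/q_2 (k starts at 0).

Using pₖ = aₖpₖ₋₁ + pₖ₋₂, qₖ = aₖqₖ₋₁ + qₖ₋₂ (with p₋₁=1, p₋₂=0, q₋₁=0, q₋₂=1):
  k=0: a=11, p=11, q=1
  k=1: a=3, p=34, q=3
  k=2: a=3, p=113, q=10

113/10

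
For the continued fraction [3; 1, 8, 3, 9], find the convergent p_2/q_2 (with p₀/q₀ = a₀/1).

Using pₖ = aₖpₖ₋₁ + pₖ₋₂, qₖ = aₖqₖ₋₁ + qₖ₋₂ (with p₋₁=1, p₋₂=0, q₋₁=0, q₋₂=1):
  k=0: a=3, p=3, q=1
  k=1: a=1, p=4, q=1
  k=2: a=8, p=35, q=9

35/9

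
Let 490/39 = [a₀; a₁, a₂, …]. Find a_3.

490 = 12·39 + 22   →  a_0 = 12
39 = 1·22 + 17   →  a_1 = 1
22 = 1·17 + 5   →  a_2 = 1
17 = 3·5 + 2   →  a_3 = 3

3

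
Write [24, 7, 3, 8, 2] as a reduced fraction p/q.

9365/388

Fold from the inside: start with 2/1.
  8 + 1/2 = 17/2
  3 + 2/17 = 53/17
  7 + 17/53 = 388/53
  24 + 53/388 = 9365/388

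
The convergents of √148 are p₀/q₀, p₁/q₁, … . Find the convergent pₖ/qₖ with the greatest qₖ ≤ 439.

√148 = [12; 6, 24, …] (period length 2).
Convergents:
  p_0/q_0 = 12/1
  p_1/q_1 = 73/6
  p_2/q_2 = 1764/145
  p_3/q_3 = 10657/876
q_2 = 145 ≤ 439 < 876 = q_3, so the answer is 1764/145.

1764/145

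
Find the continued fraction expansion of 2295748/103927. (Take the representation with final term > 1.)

2295748 = 22*103927 + 9354
103927 = 11*9354 + 1033
9354 = 9*1033 + 57
1033 = 18*57 + 7
57 = 8*7 + 1
7 = 7*1 + 0  (stop)
So 2295748/103927 = [22; 11, 9, 18, 8, 7].

[22; 11, 9, 18, 8, 7]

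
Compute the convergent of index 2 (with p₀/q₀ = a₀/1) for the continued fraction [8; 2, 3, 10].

Using pₖ = aₖpₖ₋₁ + pₖ₋₂, qₖ = aₖqₖ₋₁ + qₖ₋₂ (with p₋₁=1, p₋₂=0, q₋₁=0, q₋₂=1):
  k=0: a=8, p=8, q=1
  k=1: a=2, p=17, q=2
  k=2: a=3, p=59, q=7

59/7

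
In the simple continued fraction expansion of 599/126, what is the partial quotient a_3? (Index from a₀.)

599 = 4·126 + 95   →  a_0 = 4
126 = 1·95 + 31   →  a_1 = 1
95 = 3·31 + 2   →  a_2 = 3
31 = 15·2 + 1   →  a_3 = 15

15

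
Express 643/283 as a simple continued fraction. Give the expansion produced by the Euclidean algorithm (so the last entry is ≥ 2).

643 = 2·283 + 77
283 = 3·77 + 52
77 = 1·52 + 25
52 = 2·25 + 2
25 = 12·2 + 1
2 = 2·1 + 0  (stop)
So 643/283 = [2; 3, 1, 2, 12, 2].

[2; 3, 1, 2, 12, 2]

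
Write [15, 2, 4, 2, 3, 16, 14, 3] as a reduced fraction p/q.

749893/48539

Fold from the inside: start with 3/1.
  14 + 1/3 = 43/3
  16 + 3/43 = 691/43
  3 + 43/691 = 2116/691
  2 + 691/2116 = 4923/2116
  4 + 2116/4923 = 21808/4923
  2 + 4923/21808 = 48539/21808
  15 + 21808/48539 = 749893/48539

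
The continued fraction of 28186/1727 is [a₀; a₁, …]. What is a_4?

28186 = 16·1727 + 554   →  a_0 = 16
1727 = 3·554 + 65   →  a_1 = 3
554 = 8·65 + 34   →  a_2 = 8
65 = 1·34 + 31   →  a_3 = 1
34 = 1·31 + 3   →  a_4 = 1

1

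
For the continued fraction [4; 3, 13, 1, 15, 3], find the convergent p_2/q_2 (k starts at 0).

Using pₖ = aₖpₖ₋₁ + pₖ₋₂, qₖ = aₖqₖ₋₁ + qₖ₋₂ (with p₋₁=1, p₋₂=0, q₋₁=0, q₋₂=1):
  k=0: a=4, p=4, q=1
  k=1: a=3, p=13, q=3
  k=2: a=13, p=173, q=40

173/40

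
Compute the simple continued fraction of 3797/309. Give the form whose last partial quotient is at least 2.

[12; 3, 2, 8, 2, 2]

3797 = 12*309 + 89
309 = 3*89 + 42
89 = 2*42 + 5
42 = 8*5 + 2
5 = 2*2 + 1
2 = 2*1 + 0  (stop)
So 3797/309 = [12; 3, 2, 8, 2, 2].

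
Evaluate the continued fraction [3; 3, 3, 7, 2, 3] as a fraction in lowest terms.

Using pₖ = aₖpₖ₋₁ + pₖ₋₂ and qₖ = aₖqₖ₋₁ + qₖ₋₂:
  k=0: a=3, p=3, q=1
  k=1: a=3, p=10, q=3
  k=2: a=3, p=33, q=10
  k=3: a=7, p=241, q=73
  k=4: a=2, p=515, q=156
  k=5: a=3, p=1786, q=541

1786/541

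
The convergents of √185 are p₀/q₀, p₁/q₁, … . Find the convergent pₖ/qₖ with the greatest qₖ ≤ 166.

√185 = [13; 1, 1, 1, 1, 26, …] (period length 5).
Convergents:
  p_0/q_0 = 13/1
  p_1/q_1 = 14/1
  p_2/q_2 = 27/2
  p_3/q_3 = 41/3
  p_4/q_4 = 68/5
  p_5/q_5 = 1809/133
  p_6/q_6 = 1877/138
  p_7/q_7 = 3686/271
q_6 = 138 ≤ 166 < 271 = q_7, so the answer is 1877/138.

1877/138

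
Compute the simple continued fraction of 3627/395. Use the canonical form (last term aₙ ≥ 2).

[9; 5, 2, 17, 2]

3627 = 9*395 + 72
395 = 5*72 + 35
72 = 2*35 + 2
35 = 17*2 + 1
2 = 2*1 + 0  (stop)
So 3627/395 = [9; 5, 2, 17, 2].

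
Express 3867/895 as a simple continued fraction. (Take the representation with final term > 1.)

[4; 3, 8, 2, 3, 1, 3]

3867 = 4×895 + 287
895 = 3×287 + 34
287 = 8×34 + 15
34 = 2×15 + 4
15 = 3×4 + 3
4 = 1×3 + 1
3 = 3×1 + 0  (stop)
So 3867/895 = [4; 3, 8, 2, 3, 1, 3].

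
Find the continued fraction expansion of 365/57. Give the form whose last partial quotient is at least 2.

[6; 2, 2, 11]

365 = 6*57 + 23
57 = 2*23 + 11
23 = 2*11 + 1
11 = 11*1 + 0  (stop)
So 365/57 = [6; 2, 2, 11].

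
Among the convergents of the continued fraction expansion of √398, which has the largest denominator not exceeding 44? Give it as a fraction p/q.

√398 = [19; 1, 18, 1, 38, …] (period length 4).
Convergents:
  p_0/q_0 = 19/1
  p_1/q_1 = 20/1
  p_2/q_2 = 379/19
  p_3/q_3 = 399/20
  p_4/q_4 = 15541/779
q_3 = 20 ≤ 44 < 779 = q_4, so the answer is 399/20.

399/20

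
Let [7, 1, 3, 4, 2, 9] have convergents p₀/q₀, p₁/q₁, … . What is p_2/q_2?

31/4

Using pₖ = aₖpₖ₋₁ + pₖ₋₂, qₖ = aₖqₖ₋₁ + qₖ₋₂ (with p₋₁=1, p₋₂=0, q₋₁=0, q₋₂=1):
  k=0: a=7, p=7, q=1
  k=1: a=1, p=8, q=1
  k=2: a=3, p=31, q=4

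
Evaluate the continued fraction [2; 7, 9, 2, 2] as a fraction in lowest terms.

715/334

Fold from the inside: start with 2/1.
  2 + 1/2 = 5/2
  9 + 2/5 = 47/5
  7 + 5/47 = 334/47
  2 + 47/334 = 715/334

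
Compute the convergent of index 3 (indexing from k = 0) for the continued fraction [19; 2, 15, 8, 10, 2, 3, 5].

4871/250

Using pₖ = aₖpₖ₋₁ + pₖ₋₂, qₖ = aₖqₖ₋₁ + qₖ₋₂ (with p₋₁=1, p₋₂=0, q₋₁=0, q₋₂=1):
  k=0: a=19, p=19, q=1
  k=1: a=2, p=39, q=2
  k=2: a=15, p=604, q=31
  k=3: a=8, p=4871, q=250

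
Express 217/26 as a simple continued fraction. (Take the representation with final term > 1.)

217 = 8·26 + 9
26 = 2·9 + 8
9 = 1·8 + 1
8 = 8·1 + 0  (stop)
So 217/26 = [8; 2, 1, 8].

[8; 2, 1, 8]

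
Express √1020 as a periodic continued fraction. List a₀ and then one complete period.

a₀ = ⌊√1020⌋ = 31.
With m₀=0, d₀=1 and mₖ₊₁ = dₖaₖ − mₖ, dₖ₊₁ = (n − mₖ₊₁²)/dₖ, aₖ₊₁ = ⌊(a₀+mₖ₊₁)/dₖ₊₁⌋:
  k=1: m=31, d=59, a=1
  k=2: m=28, d=4, a=14
  k=3: m=28, d=59, a=1
  k=4: m=31, d=1, a=62
d=1 and a=2a₀=62 at k=4, so the next step gives (m, d) = (31, 59) again — its k=1 value — and the period has length 4.

[31; 1, 14, 1, 62]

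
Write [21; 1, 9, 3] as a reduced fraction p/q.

679/31

Using pₖ = aₖpₖ₋₁ + pₖ₋₂ and qₖ = aₖqₖ₋₁ + qₖ₋₂:
  k=0: a=21, p=21, q=1
  k=1: a=1, p=22, q=1
  k=2: a=9, p=219, q=10
  k=3: a=3, p=679, q=31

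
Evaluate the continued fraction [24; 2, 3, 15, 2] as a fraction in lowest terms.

5399/221

Using pₖ = aₖpₖ₋₁ + pₖ₋₂ and qₖ = aₖqₖ₋₁ + qₖ₋₂:
  k=0: a=24, p=24, q=1
  k=1: a=2, p=49, q=2
  k=2: a=3, p=171, q=7
  k=3: a=15, p=2614, q=107
  k=4: a=2, p=5399, q=221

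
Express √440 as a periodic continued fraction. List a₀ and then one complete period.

[20; 1, 40]

a₀ = ⌊√440⌋ = 20.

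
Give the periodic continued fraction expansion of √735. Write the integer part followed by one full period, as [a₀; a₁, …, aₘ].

[27; 9, 54]

a₀ = ⌊√735⌋ = 27.
With m₀=0, d₀=1 and mₖ₊₁ = dₖaₖ − mₖ, dₖ₊₁ = (n − mₖ₊₁²)/dₖ, aₖ₊₁ = ⌊(a₀+mₖ₊₁)/dₖ₊₁⌋:
  k=1: m=27, d=6, a=9
  k=2: m=27, d=1, a=54
d=1 and a=2a₀=54 at k=2, so the next step gives (m, d) = (27, 6) again — its k=1 value — and the period has length 2.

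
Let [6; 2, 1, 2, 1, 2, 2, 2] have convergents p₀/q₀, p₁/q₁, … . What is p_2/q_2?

19/3

Using pₖ = aₖpₖ₋₁ + pₖ₋₂, qₖ = aₖqₖ₋₁ + qₖ₋₂ (with p₋₁=1, p₋₂=0, q₋₁=0, q₋₂=1):
  k=0: a=6, p=6, q=1
  k=1: a=2, p=13, q=2
  k=2: a=1, p=19, q=3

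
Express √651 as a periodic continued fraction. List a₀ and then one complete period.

[25; 1, 1, 16, 1, 1, 50]

a₀ = ⌊√651⌋ = 25.
With m₀=0, d₀=1 and mₖ₊₁ = dₖaₖ − mₖ, dₖ₊₁ = (n − mₖ₊₁²)/dₖ, aₖ₊₁ = ⌊(a₀+mₖ₊₁)/dₖ₊₁⌋:
  k=1: m=25, d=26, a=1
  k=2: m=1, d=25, a=1
  k=3: m=24, d=3, a=16
  k=4: m=24, d=25, a=1
  k=5: m=1, d=26, a=1
  k=6: m=25, d=1, a=50
d=1 and a=2a₀=50 at k=6, so the next step gives (m, d) = (25, 26) again — its k=1 value — and the period has length 6.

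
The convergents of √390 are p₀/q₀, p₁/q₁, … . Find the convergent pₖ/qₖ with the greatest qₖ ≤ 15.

79/4

√390 = [19; 1, 2, 1, 38, …] (period length 4).
Convergents:
  p_0/q_0 = 19/1
  p_1/q_1 = 20/1
  p_2/q_2 = 59/3
  p_3/q_3 = 79/4
  p_4/q_4 = 3061/155
q_3 = 4 ≤ 15 < 155 = q_4, so the answer is 79/4.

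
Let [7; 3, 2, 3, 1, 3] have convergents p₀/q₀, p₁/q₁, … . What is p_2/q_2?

51/7

Using pₖ = aₖpₖ₋₁ + pₖ₋₂, qₖ = aₖqₖ₋₁ + qₖ₋₂ (with p₋₁=1, p₋₂=0, q₋₁=0, q₋₂=1):
  k=0: a=7, p=7, q=1
  k=1: a=3, p=22, q=3
  k=2: a=2, p=51, q=7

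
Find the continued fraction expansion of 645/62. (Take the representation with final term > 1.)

[10; 2, 2, 12]

645 = 10·62 + 25
62 = 2·25 + 12
25 = 2·12 + 1
12 = 12·1 + 0  (stop)
So 645/62 = [10; 2, 2, 12].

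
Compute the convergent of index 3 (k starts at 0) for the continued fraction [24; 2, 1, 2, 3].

195/8

Using pₖ = aₖpₖ₋₁ + pₖ₋₂, qₖ = aₖqₖ₋₁ + qₖ₋₂ (with p₋₁=1, p₋₂=0, q₋₁=0, q₋₂=1):
  k=0: a=24, p=24, q=1
  k=1: a=2, p=49, q=2
  k=2: a=1, p=73, q=3
  k=3: a=2, p=195, q=8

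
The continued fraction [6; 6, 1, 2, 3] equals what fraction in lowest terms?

412/67

Using pₖ = aₖpₖ₋₁ + pₖ₋₂ and qₖ = aₖqₖ₋₁ + qₖ₋₂:
  k=0: a=6, p=6, q=1
  k=1: a=6, p=37, q=6
  k=2: a=1, p=43, q=7
  k=3: a=2, p=123, q=20
  k=4: a=3, p=412, q=67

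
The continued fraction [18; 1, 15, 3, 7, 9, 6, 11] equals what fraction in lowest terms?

Using pₖ = aₖpₖ₋₁ + pₖ₋₂ and qₖ = aₖqₖ₋₁ + qₖ₋₂:
  k=0: a=18, p=18, q=1
  k=1: a=1, p=19, q=1
  k=2: a=15, p=303, q=16
  k=3: a=3, p=928, q=49
  k=4: a=7, p=6799, q=359
  k=5: a=9, p=62119, q=3280
  k=6: a=6, p=379513, q=20039
  k=7: a=11, p=4236762, q=223709

4236762/223709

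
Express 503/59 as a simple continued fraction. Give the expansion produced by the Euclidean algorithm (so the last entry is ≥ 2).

503 = 8·59 + 31
59 = 1·31 + 28
31 = 1·28 + 3
28 = 9·3 + 1
3 = 3·1 + 0  (stop)
So 503/59 = [8; 1, 1, 9, 3].

[8; 1, 1, 9, 3]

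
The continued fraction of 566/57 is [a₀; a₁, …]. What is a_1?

1

566 = 9·57 + 53   →  a_0 = 9
57 = 1·53 + 4   →  a_1 = 1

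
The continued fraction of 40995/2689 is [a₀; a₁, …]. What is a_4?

7

40995 = 15·2689 + 660   →  a_0 = 15
2689 = 4·660 + 49   →  a_1 = 4
660 = 13·49 + 23   →  a_2 = 13
49 = 2·23 + 3   →  a_3 = 2
23 = 7·3 + 2   →  a_4 = 7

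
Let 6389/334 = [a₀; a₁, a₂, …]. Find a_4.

6389 = 19·334 + 43   →  a_0 = 19
334 = 7·43 + 33   →  a_1 = 7
43 = 1·33 + 10   →  a_2 = 1
33 = 3·10 + 3   →  a_3 = 3
10 = 3·3 + 1   →  a_4 = 3

3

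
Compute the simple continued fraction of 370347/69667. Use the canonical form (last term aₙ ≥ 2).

[5; 3, 6, 16, 15, 15]

370347 = 5*69667 + 22012
69667 = 3*22012 + 3631
22012 = 6*3631 + 226
3631 = 16*226 + 15
226 = 15*15 + 1
15 = 15*1 + 0  (stop)
So 370347/69667 = [5; 3, 6, 16, 15, 15].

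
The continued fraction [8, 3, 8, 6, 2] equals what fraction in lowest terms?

2754/331

Using pₖ = aₖpₖ₋₁ + pₖ₋₂ and qₖ = aₖqₖ₋₁ + qₖ₋₂:
  k=0: a=8, p=8, q=1
  k=1: a=3, p=25, q=3
  k=2: a=8, p=208, q=25
  k=3: a=6, p=1273, q=153
  k=4: a=2, p=2754, q=331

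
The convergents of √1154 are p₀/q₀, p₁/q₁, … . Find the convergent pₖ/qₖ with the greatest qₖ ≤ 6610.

√1154 = [33; 1, 32, 1, 66, …] (period length 4).
Convergents:
  p_0/q_0 = 33/1
  p_1/q_1 = 34/1
  p_2/q_2 = 1121/33
  p_3/q_3 = 1155/34
  p_4/q_4 = 77351/2277
  p_5/q_5 = 78506/2311
  p_6/q_6 = 2589543/76229
q_5 = 2311 ≤ 6610 < 76229 = q_6, so the answer is 78506/2311.

78506/2311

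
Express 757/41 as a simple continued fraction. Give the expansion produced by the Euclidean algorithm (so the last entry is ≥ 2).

[18; 2, 6, 3]

757 = 18×41 + 19
41 = 2×19 + 3
19 = 6×3 + 1
3 = 3×1 + 0  (stop)
So 757/41 = [18; 2, 6, 3].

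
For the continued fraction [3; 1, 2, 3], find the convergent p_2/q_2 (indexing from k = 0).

11/3

Using pₖ = aₖpₖ₋₁ + pₖ₋₂, qₖ = aₖqₖ₋₁ + qₖ₋₂ (with p₋₁=1, p₋₂=0, q₋₁=0, q₋₂=1):
  k=0: a=3, p=3, q=1
  k=1: a=1, p=4, q=1
  k=2: a=2, p=11, q=3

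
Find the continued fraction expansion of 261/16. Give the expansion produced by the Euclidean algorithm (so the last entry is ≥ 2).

261 = 16×16 + 5
16 = 3×5 + 1
5 = 5×1 + 0  (stop)
So 261/16 = [16; 3, 5].

[16; 3, 5]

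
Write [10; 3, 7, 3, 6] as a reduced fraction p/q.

4499/436

Fold from the inside: start with 6/1.
  3 + 1/6 = 19/6
  7 + 6/19 = 139/19
  3 + 19/139 = 436/139
  10 + 139/436 = 4499/436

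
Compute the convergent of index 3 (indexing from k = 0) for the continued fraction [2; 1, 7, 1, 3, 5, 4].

26/9

Using pₖ = aₖpₖ₋₁ + pₖ₋₂, qₖ = aₖqₖ₋₁ + qₖ₋₂ (with p₋₁=1, p₋₂=0, q₋₁=0, q₋₂=1):
  k=0: a=2, p=2, q=1
  k=1: a=1, p=3, q=1
  k=2: a=7, p=23, q=8
  k=3: a=1, p=26, q=9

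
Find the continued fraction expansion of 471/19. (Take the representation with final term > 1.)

[24; 1, 3, 1, 3]

471 = 24*19 + 15
19 = 1*15 + 4
15 = 3*4 + 3
4 = 1*3 + 1
3 = 3*1 + 0  (stop)
So 471/19 = [24; 1, 3, 1, 3].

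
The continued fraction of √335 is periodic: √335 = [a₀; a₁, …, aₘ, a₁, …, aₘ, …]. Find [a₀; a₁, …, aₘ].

a₀ = ⌊√335⌋ = 18.
With m₀=0, d₀=1 and mₖ₊₁ = dₖaₖ − mₖ, dₖ₊₁ = (n − mₖ₊₁²)/dₖ, aₖ₊₁ = ⌊(a₀+mₖ₊₁)/dₖ₊₁⌋:
  k=1: m=18, d=11, a=3
  k=2: m=15, d=10, a=3
  k=3: m=15, d=11, a=3
  k=4: m=18, d=1, a=36
d=1 and a=2a₀=36 at k=4, so the next step gives (m, d) = (18, 11) again — its k=1 value — and the period has length 4.

[18; 3, 3, 3, 36]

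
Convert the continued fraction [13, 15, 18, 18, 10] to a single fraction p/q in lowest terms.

Fold from the inside: start with 10/1.
  18 + 1/10 = 181/10
  18 + 10/181 = 3268/181
  15 + 181/3268 = 49201/3268
  13 + 3268/49201 = 642881/49201

642881/49201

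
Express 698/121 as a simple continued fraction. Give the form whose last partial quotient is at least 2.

698 = 5·121 + 93
121 = 1·93 + 28
93 = 3·28 + 9
28 = 3·9 + 1
9 = 9·1 + 0  (stop)
So 698/121 = [5; 1, 3, 3, 9].

[5; 1, 3, 3, 9]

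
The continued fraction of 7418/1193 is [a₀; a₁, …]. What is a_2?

7418 = 6·1193 + 260   →  a_0 = 6
1193 = 4·260 + 153   →  a_1 = 4
260 = 1·153 + 107   →  a_2 = 1

1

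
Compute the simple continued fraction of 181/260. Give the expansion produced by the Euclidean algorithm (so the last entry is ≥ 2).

[0; 1, 2, 3, 2, 3, 3]

181 = 0×260 + 181
260 = 1×181 + 79
181 = 2×79 + 23
79 = 3×23 + 10
23 = 2×10 + 3
10 = 3×3 + 1
3 = 3×1 + 0  (stop)
So 181/260 = [0; 1, 2, 3, 2, 3, 3].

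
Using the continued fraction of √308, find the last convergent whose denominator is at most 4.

35/2

√308 = [17; 1, 1, 4, 1, 1, 34, …] (period length 6).
Convergents:
  p_0/q_0 = 17/1
  p_1/q_1 = 18/1
  p_2/q_2 = 35/2
  p_3/q_3 = 158/9
q_2 = 2 ≤ 4 < 9 = q_3, so the answer is 35/2.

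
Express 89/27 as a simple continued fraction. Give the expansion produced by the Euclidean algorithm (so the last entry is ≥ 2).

[3; 3, 2, 1, 2]

89 = 3×27 + 8
27 = 3×8 + 3
8 = 2×3 + 2
3 = 1×2 + 1
2 = 2×1 + 0  (stop)
So 89/27 = [3; 3, 2, 1, 2].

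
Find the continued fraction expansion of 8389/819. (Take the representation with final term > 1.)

[10; 4, 8, 1, 1, 1, 7]

8389 = 10·819 + 199
819 = 4·199 + 23
199 = 8·23 + 15
23 = 1·15 + 8
15 = 1·8 + 7
8 = 1·7 + 1
7 = 7·1 + 0  (stop)
So 8389/819 = [10; 4, 8, 1, 1, 1, 7].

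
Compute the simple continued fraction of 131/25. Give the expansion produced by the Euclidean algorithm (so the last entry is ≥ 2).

[5; 4, 6]

131 = 5·25 + 6
25 = 4·6 + 1
6 = 6·1 + 0  (stop)
So 131/25 = [5; 4, 6].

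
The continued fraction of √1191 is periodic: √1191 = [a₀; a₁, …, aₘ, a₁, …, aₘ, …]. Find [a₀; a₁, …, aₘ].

[34; 1, 1, 22, 1, 1, 68]

a₀ = ⌊√1191⌋ = 34.
With m₀=0, d₀=1 and mₖ₊₁ = dₖaₖ − mₖ, dₖ₊₁ = (n − mₖ₊₁²)/dₖ, aₖ₊₁ = ⌊(a₀+mₖ₊₁)/dₖ₊₁⌋:
  k=1: m=34, d=35, a=1
  k=2: m=1, d=34, a=1
  k=3: m=33, d=3, a=22
  k=4: m=33, d=34, a=1
  k=5: m=1, d=35, a=1
  k=6: m=34, d=1, a=68
d=1 and a=2a₀=68 at k=6, so the next step gives (m, d) = (34, 35) again — its k=1 value — and the period has length 6.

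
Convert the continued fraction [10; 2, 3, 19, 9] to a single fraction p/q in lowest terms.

Fold from the inside: start with 9/1.
  19 + 1/9 = 172/9
  3 + 9/172 = 525/172
  2 + 172/525 = 1222/525
  10 + 525/1222 = 12745/1222

12745/1222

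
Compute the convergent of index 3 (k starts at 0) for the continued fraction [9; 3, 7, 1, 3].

233/25

Using pₖ = aₖpₖ₋₁ + pₖ₋₂, qₖ = aₖqₖ₋₁ + qₖ₋₂ (with p₋₁=1, p₋₂=0, q₋₁=0, q₋₂=1):
  k=0: a=9, p=9, q=1
  k=1: a=3, p=28, q=3
  k=2: a=7, p=205, q=22
  k=3: a=1, p=233, q=25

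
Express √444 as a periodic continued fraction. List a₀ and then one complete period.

a₀ = ⌊√444⌋ = 21.
With m₀=0, d₀=1 and mₖ₊₁ = dₖaₖ − mₖ, dₖ₊₁ = (n − mₖ₊₁²)/dₖ, aₖ₊₁ = ⌊(a₀+mₖ₊₁)/dₖ₊₁⌋:
  k=1: m=21, d=3, a=14
  k=2: m=21, d=1, a=42
d=1 and a=2a₀=42 at k=2, so the next step gives (m, d) = (21, 3) again — its k=1 value — and the period has length 2.

[21; 14, 42]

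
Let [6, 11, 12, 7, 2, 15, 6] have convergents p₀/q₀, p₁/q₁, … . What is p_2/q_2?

Using pₖ = aₖpₖ₋₁ + pₖ₋₂, qₖ = aₖqₖ₋₁ + qₖ₋₂ (with p₋₁=1, p₋₂=0, q₋₁=0, q₋₂=1):
  k=0: a=6, p=6, q=1
  k=1: a=11, p=67, q=11
  k=2: a=12, p=810, q=133

810/133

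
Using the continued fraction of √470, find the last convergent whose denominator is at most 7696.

73862/3407

√470 = [21; 1, 2, 8, 2, 1, 42, …] (period length 6).
Convergents:
  p_0/q_0 = 21/1
  p_1/q_1 = 22/1
  p_2/q_2 = 65/3
  p_3/q_3 = 542/25
  p_4/q_4 = 1149/53
  p_5/q_5 = 1691/78
  p_6/q_6 = 72171/3329
  p_7/q_7 = 73862/3407
  p_8/q_8 = 219895/10143
q_7 = 3407 ≤ 7696 < 10143 = q_8, so the answer is 73862/3407.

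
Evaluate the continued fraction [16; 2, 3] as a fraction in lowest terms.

115/7

Using pₖ = aₖpₖ₋₁ + pₖ₋₂ and qₖ = aₖqₖ₋₁ + qₖ₋₂:
  k=0: a=16, p=16, q=1
  k=1: a=2, p=33, q=2
  k=2: a=3, p=115, q=7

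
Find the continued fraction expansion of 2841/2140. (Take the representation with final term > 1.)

[1; 3, 18, 1, 17, 2]

2841 = 1×2140 + 701
2140 = 3×701 + 37
701 = 18×37 + 35
37 = 1×35 + 2
35 = 17×2 + 1
2 = 2×1 + 0  (stop)
So 2841/2140 = [1; 3, 18, 1, 17, 2].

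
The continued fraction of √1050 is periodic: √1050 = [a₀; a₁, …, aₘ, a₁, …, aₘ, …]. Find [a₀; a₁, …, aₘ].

[32; 2, 2, 10, 2, 2, 64]

a₀ = ⌊√1050⌋ = 32.
With m₀=0, d₀=1 and mₖ₊₁ = dₖaₖ − mₖ, dₖ₊₁ = (n − mₖ₊₁²)/dₖ, aₖ₊₁ = ⌊(a₀+mₖ₊₁)/dₖ₊₁⌋:
  k=1: m=32, d=26, a=2
  k=2: m=20, d=25, a=2
  k=3: m=30, d=6, a=10
  k=4: m=30, d=25, a=2
  k=5: m=20, d=26, a=2
  k=6: m=32, d=1, a=64
d=1 and a=2a₀=64 at k=6, so the next step gives (m, d) = (32, 26) again — its k=1 value — and the period has length 6.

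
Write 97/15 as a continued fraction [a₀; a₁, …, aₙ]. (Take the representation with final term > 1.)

[6; 2, 7]

97 = 6*15 + 7
15 = 2*7 + 1
7 = 7*1 + 0  (stop)
So 97/15 = [6; 2, 7].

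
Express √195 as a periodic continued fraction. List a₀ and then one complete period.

a₀ = ⌊√195⌋ = 13.
With m₀=0, d₀=1 and mₖ₊₁ = dₖaₖ − mₖ, dₖ₊₁ = (n − mₖ₊₁²)/dₖ, aₖ₊₁ = ⌊(a₀+mₖ₊₁)/dₖ₊₁⌋:
  k=1: m=13, d=26, a=1
  k=2: m=13, d=1, a=26
d=1 and a=2a₀=26 at k=2, so the next step gives (m, d) = (13, 26) again — its k=1 value — and the period has length 2.

[13; 1, 26]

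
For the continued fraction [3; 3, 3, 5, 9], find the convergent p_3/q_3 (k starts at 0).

175/53

Using pₖ = aₖpₖ₋₁ + pₖ₋₂, qₖ = aₖqₖ₋₁ + qₖ₋₂ (with p₋₁=1, p₋₂=0, q₋₁=0, q₋₂=1):
  k=0: a=3, p=3, q=1
  k=1: a=3, p=10, q=3
  k=2: a=3, p=33, q=10
  k=3: a=5, p=175, q=53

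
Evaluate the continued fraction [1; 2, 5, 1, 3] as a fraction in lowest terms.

73/50

Fold from the inside: start with 3/1.
  1 + 1/3 = 4/3
  5 + 3/4 = 23/4
  2 + 4/23 = 50/23
  1 + 23/50 = 73/50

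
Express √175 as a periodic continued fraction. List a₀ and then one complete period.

[13; 4, 2, 1, 2, 4, 26]

a₀ = ⌊√175⌋ = 13.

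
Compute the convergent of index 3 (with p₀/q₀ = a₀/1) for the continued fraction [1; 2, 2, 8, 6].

Using pₖ = aₖpₖ₋₁ + pₖ₋₂, qₖ = aₖqₖ₋₁ + qₖ₋₂ (with p₋₁=1, p₋₂=0, q₋₁=0, q₋₂=1):
  k=0: a=1, p=1, q=1
  k=1: a=2, p=3, q=2
  k=2: a=2, p=7, q=5
  k=3: a=8, p=59, q=42

59/42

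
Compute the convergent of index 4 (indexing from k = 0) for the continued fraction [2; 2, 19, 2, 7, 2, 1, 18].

Using pₖ = aₖpₖ₋₁ + pₖ₋₂, qₖ = aₖqₖ₋₁ + qₖ₋₂ (with p₋₁=1, p₋₂=0, q₋₁=0, q₋₂=1):
  k=0: a=2, p=2, q=1
  k=1: a=2, p=5, q=2
  k=2: a=19, p=97, q=39
  k=3: a=2, p=199, q=80
  k=4: a=7, p=1490, q=599

1490/599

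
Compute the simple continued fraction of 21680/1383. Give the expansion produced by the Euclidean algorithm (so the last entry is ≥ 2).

21680 = 15*1383 + 935
1383 = 1*935 + 448
935 = 2*448 + 39
448 = 11*39 + 19
39 = 2*19 + 1
19 = 19*1 + 0  (stop)
So 21680/1383 = [15; 1, 2, 11, 2, 19].

[15; 1, 2, 11, 2, 19]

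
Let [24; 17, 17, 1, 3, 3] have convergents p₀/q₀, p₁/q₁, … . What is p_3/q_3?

Using pₖ = aₖpₖ₋₁ + pₖ₋₂, qₖ = aₖqₖ₋₁ + qₖ₋₂ (with p₋₁=1, p₋₂=0, q₋₁=0, q₋₂=1):
  k=0: a=24, p=24, q=1
  k=1: a=17, p=409, q=17
  k=2: a=17, p=6977, q=290
  k=3: a=1, p=7386, q=307

7386/307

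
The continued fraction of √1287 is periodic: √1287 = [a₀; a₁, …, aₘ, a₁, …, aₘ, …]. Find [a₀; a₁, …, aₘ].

a₀ = ⌊√1287⌋ = 35.
With m₀=0, d₀=1 and mₖ₊₁ = dₖaₖ − mₖ, dₖ₊₁ = (n − mₖ₊₁²)/dₖ, aₖ₊₁ = ⌊(a₀+mₖ₊₁)/dₖ₊₁⌋:
  k=1: m=35, d=62, a=1
  k=2: m=27, d=9, a=6
  k=3: m=27, d=62, a=1
  k=4: m=35, d=1, a=70
d=1 and a=2a₀=70 at k=4, so the next step gives (m, d) = (35, 62) again — its k=1 value — and the period has length 4.

[35; 1, 6, 1, 70]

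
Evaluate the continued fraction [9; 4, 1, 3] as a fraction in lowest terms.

175/19

Using pₖ = aₖpₖ₋₁ + pₖ₋₂ and qₖ = aₖqₖ₋₁ + qₖ₋₂:
  k=0: a=9, p=9, q=1
  k=1: a=4, p=37, q=4
  k=2: a=1, p=46, q=5
  k=3: a=3, p=175, q=19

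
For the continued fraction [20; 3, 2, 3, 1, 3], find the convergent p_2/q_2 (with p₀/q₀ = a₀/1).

Using pₖ = aₖpₖ₋₁ + pₖ₋₂, qₖ = aₖqₖ₋₁ + qₖ₋₂ (with p₋₁=1, p₋₂=0, q₋₁=0, q₋₂=1):
  k=0: a=20, p=20, q=1
  k=1: a=3, p=61, q=3
  k=2: a=2, p=142, q=7

142/7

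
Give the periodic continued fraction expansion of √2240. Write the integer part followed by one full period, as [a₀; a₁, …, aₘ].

a₀ = ⌊√2240⌋ = 47.
With m₀=0, d₀=1 and mₖ₊₁ = dₖaₖ − mₖ, dₖ₊₁ = (n − mₖ₊₁²)/dₖ, aₖ₊₁ = ⌊(a₀+mₖ₊₁)/dₖ₊₁⌋:
  k=1: m=47, d=31, a=3
  k=2: m=46, d=4, a=23
  k=3: m=46, d=31, a=3
  k=4: m=47, d=1, a=94
d=1 and a=2a₀=94 at k=4, so the next step gives (m, d) = (47, 31) again — its k=1 value — and the period has length 4.

[47; 3, 23, 3, 94]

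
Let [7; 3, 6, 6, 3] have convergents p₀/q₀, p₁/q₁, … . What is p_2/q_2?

Using pₖ = aₖpₖ₋₁ + pₖ₋₂, qₖ = aₖqₖ₋₁ + qₖ₋₂ (with p₋₁=1, p₋₂=0, q₋₁=0, q₋₂=1):
  k=0: a=7, p=7, q=1
  k=1: a=3, p=22, q=3
  k=2: a=6, p=139, q=19

139/19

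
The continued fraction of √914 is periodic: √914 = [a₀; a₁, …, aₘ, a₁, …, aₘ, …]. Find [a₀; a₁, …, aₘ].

[30; 4, 3, 3, 4, 60]

a₀ = ⌊√914⌋ = 30.
With m₀=0, d₀=1 and mₖ₊₁ = dₖaₖ − mₖ, dₖ₊₁ = (n − mₖ₊₁²)/dₖ, aₖ₊₁ = ⌊(a₀+mₖ₊₁)/dₖ₊₁⌋:
  k=1: m=30, d=14, a=4
  k=2: m=26, d=17, a=3
  k=3: m=25, d=17, a=3
  k=4: m=26, d=14, a=4
  k=5: m=30, d=1, a=60
d=1 and a=2a₀=60 at k=5, so the next step gives (m, d) = (30, 14) again — its k=1 value — and the period has length 5.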